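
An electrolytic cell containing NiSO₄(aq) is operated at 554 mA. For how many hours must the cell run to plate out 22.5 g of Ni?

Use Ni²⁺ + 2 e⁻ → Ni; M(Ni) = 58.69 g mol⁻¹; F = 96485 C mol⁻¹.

n(Ni) = m/M = 22.5 / 58.69 = 0.3834 mol.
Each Ni atom requires 2 electrons, so n(e⁻) = 2 × 0.3834 = 0.7667 mol.
Q = n(e⁻)·F = 0.7667 × 96485 = 73980 C.
t = Q/I = 73980 / 0.5540 A = 133500 s = 37.1 h.

37.1 h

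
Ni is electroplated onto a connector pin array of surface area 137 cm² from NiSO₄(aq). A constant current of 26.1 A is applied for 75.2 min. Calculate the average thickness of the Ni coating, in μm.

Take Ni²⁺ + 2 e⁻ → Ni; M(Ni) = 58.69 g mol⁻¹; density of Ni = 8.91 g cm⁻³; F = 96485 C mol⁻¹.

293 μm

Q = I·t = 26.10 × 4512.0 = 117800 C; n(e⁻) = 1.221 mol.
n(Ni) = n(e⁻)/2 = 0.6103 mol, so m = 0.6103 × 58.69 = 35.82 g.
Volume = m/ρ = 35.82 / 8.91 = 4.020 cm³.
Thickness = V/A = 4.020 / 137 = 0.0293 cm = 293 μm.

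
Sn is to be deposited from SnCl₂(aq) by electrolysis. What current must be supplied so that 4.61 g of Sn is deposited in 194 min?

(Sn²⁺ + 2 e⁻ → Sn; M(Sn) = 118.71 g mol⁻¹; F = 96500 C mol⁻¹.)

n(Sn) = 4.61 / 118.71 = 0.03883 mol.
n(e⁻) = 2 × 0.03883 = 0.07767 mol.
Q = n(e⁻)·F = 0.07767 × 96500 = 7495 C.
I = Q/t = 7495 / 11640 s = 0.644 A.

0.644 A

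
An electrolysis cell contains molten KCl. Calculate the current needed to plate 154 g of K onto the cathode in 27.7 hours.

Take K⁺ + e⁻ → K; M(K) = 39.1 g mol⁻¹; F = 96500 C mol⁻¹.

n(K) = 154 / 39.1 = 3.939 mol.
n(e⁻) = 1 × 3.939 = 3.939 mol.
Q = n(e⁻)·F = 3.939 × 96500 = 380100 C.
I = Q/t = 380100 / 99720 s = 3.81 A.

3.81 A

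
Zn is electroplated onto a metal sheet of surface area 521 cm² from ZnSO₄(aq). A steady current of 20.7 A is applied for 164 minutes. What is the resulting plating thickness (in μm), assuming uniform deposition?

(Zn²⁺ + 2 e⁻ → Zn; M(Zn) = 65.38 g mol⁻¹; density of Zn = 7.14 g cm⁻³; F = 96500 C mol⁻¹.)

185 μm

Q = I·t = 20.70 × 9840.0 = 203700 C; n(e⁻) = 2.111 mol.
n(Zn) = n(e⁻)/2 = 1.055 mol, so m = 1.055 × 65.38 = 69.00 g.
Volume = m/ρ = 69.00 / 7.14 = 9.664 cm³.
Thickness = V/A = 9.664 / 521 = 0.0185 cm = 185 μm.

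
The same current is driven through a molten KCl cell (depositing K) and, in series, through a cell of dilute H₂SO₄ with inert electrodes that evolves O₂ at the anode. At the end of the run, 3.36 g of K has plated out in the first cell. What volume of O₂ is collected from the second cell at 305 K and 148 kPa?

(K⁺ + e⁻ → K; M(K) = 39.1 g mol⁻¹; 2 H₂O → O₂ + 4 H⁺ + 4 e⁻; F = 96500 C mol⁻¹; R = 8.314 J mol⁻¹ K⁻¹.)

n(K) = 3.36 / 39.1 = 0.08593 mol, so n(e⁻) = 1 × 0.08593 = 0.08593 mol.
The cells are in series, so the same 0.08593 mol of electrons passes through the second cell.
2 H₂O → O₂ + 4 H⁺ + 4 e⁻ — 4 mol e⁻ per mol O₂, so n(O₂) = 0.08593/4 = 0.02148 mol.
V = nRT/P = (0.02148 × 8.314 × 305) / (148 × 10³) = 3.68 × 10⁻⁴ m³ = 0.368 L.

0.368 L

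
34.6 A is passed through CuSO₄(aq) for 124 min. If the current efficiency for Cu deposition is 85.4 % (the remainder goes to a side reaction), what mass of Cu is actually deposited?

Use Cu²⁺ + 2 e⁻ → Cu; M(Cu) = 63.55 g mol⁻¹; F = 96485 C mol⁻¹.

72.4 g

Q = I·t = 34.60 × 7440.0 = 257400 C.
n(e⁻) = 257400/96485 = 2.668 mol; theoretically n(Cu) = 2.668/2 = 1.334 mol, m_theo = 84.78 g.
At 85.4 % efficiency, m_actual = 0.854 × 84.78 = 72.4 g.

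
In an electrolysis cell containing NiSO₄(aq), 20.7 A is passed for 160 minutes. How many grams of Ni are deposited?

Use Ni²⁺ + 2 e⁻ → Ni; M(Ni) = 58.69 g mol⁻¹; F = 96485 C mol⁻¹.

Q = I·t = 20.70 A × 9600.0 s = 198700 C.
n(e⁻) = Q/F = 198700 / 96485 = 2.060 mol.
Ni²⁺ + 2 e⁻ → Ni, so n(Ni) = n(e⁻)/2 = 1.030 mol.
m = n·M = 1.030 × 58.69 = 60.4 g.

60.4 g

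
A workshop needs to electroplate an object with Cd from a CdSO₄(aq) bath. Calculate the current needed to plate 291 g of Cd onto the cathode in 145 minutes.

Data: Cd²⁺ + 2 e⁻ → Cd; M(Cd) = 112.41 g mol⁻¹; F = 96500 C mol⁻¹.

57.4 A

n(Cd) = 291 / 112.41 = 2.589 mol.
n(e⁻) = 2 × 2.589 = 5.177 mol.
Q = n(e⁻)·F = 5.177 × 96500 = 499600 C.
I = Q/t = 499600 / 8700.0 s = 57.4 A.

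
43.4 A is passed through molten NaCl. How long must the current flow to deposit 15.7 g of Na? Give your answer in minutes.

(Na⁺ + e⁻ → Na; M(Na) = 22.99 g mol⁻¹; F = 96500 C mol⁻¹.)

25.3 min

n(Na) = m/M = 15.7 / 22.99 = 0.6829 mol.
Each Na atom requires 1 electron, so n(e⁻) = 1 × 0.6829 = 0.6829 mol.
Q = n(e⁻)·F = 0.6829 × 96500 = 65900 C.
t = Q/I = 65900 / 43.40 A = 1518 s = 25.3 min.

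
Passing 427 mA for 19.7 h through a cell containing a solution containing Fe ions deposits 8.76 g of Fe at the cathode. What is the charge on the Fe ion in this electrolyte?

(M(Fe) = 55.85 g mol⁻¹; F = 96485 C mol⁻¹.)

Q = I·t = 0.4270 A × 70920 s = 30280 C, so n(e⁻) = 30280/96485 = 0.3139 mol.
n(Fe) deposited = 8.76 / 55.85 = 0.1568 mol.
Electrons per atom = n(e⁻)/n(Fe) = 0.3139 / 0.1568 = 2.00 ≈ 2, so the ion is Fe²⁺.

+2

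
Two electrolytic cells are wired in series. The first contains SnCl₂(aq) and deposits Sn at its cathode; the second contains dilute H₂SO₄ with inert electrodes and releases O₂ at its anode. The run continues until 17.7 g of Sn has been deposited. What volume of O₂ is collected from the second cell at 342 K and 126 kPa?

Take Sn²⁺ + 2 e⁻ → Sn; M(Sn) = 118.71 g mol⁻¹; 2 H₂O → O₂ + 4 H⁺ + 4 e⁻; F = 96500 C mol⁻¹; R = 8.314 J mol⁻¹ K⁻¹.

n(Sn) = 17.7 / 118.71 = 0.1491 mol, so n(e⁻) = 2 × 0.1491 = 0.2982 mol.
The cells are in series, so the same 0.2982 mol of electrons passes through the second cell.
2 H₂O → O₂ + 4 H⁺ + 4 e⁻ — 4 mol e⁻ per mol O₂, so n(O₂) = 0.2982/4 = 0.07455 mol.
V = nRT/P = (0.07455 × 8.314 × 342) / (126 × 10³) = 0.00168 m³ = 1.68 L.

1.68 L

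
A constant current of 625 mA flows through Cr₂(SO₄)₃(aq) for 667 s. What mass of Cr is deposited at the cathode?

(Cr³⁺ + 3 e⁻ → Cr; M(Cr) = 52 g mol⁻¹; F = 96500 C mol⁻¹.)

Q = I·t = 0.6250 A × 667.00 s = 416.9 C.
n(e⁻) = Q/F = 416.9 / 96500 = 0.004320 mol.
Cr³⁺ + 3 e⁻ → Cr, so n(Cr) = n(e⁻)/3 = 0.001440 mol.
m = n·M = 0.001440 × 52 = 0.0749 g.

0.0749 g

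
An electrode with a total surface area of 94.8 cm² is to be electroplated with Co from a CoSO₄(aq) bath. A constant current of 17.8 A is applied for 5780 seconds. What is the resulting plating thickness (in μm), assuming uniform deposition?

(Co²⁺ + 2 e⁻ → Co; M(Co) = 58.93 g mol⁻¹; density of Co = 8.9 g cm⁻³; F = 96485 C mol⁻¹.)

Q = I·t = 17.80 × 5780.0 = 102900 C; n(e⁻) = 1.066 mol.
n(Co) = n(e⁻)/2 = 0.5332 mol, so m = 0.5332 × 58.93 = 31.42 g.
Volume = m/ρ = 31.42 / 8.9 = 3.530 cm³.
Thickness = V/A = 3.530 / 94.8 = 0.0372 cm = 372 μm.

372 μm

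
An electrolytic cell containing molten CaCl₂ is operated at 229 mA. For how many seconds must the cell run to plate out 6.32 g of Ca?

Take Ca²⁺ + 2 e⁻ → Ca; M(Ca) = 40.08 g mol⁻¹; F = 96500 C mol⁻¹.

n(Ca) = m/M = 6.32 / 40.08 = 0.1577 mol.
Each Ca atom requires 2 electrons, so n(e⁻) = 2 × 0.1577 = 0.3154 mol.
Q = n(e⁻)·F = 0.3154 × 96500 = 30430 C.
t = Q/I = 30430 / 0.2290 A = 132900 s.

1.33 × 10⁵ s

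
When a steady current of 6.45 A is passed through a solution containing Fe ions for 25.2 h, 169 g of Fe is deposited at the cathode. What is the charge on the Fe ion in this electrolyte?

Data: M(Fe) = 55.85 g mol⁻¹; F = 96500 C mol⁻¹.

Q = I·t = 6.450 A × 90720 s = 585100 C, so n(e⁻) = 585100/96500 = 6.064 mol.
n(Fe) deposited = 169 / 55.85 = 3.026 mol.
Electrons per atom = n(e⁻)/n(Fe) = 6.064 / 3.026 = 2.00 ≈ 2, so the ion is Fe²⁺.

+2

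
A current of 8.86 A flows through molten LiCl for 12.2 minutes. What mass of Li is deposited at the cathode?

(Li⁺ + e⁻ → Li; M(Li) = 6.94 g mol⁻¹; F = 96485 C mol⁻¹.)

Q = I·t = 8.860 A × 732.00 s = 6486 C.
n(e⁻) = Q/F = 6486 / 96485 = 0.06722 mol.
Li⁺ + e⁻ → Li, so n(Li) = n(e⁻)/1 = 0.06722 mol.
m = n·M = 0.06722 × 6.94 = 0.466 g.

0.466 g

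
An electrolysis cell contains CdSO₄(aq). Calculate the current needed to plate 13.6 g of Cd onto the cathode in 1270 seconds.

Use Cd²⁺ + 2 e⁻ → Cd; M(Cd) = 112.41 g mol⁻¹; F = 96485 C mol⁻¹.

18.4 A

n(Cd) = 13.6 / 112.41 = 0.1210 mol.
n(e⁻) = 2 × 0.1210 = 0.2420 mol.
Q = n(e⁻)·F = 0.2420 × 96485 = 23350 C.
I = Q/t = 23350 / 1270.0 s = 18.4 A.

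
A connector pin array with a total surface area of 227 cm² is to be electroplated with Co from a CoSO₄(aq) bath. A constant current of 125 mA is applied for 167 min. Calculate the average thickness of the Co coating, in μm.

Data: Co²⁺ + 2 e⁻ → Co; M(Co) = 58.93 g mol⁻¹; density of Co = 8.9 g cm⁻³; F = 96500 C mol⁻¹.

1.89 μm

Q = I·t = 0.1250 × 10020 = 1252 C; n(e⁻) = 0.01298 mol.
n(Co) = n(e⁻)/2 = 0.006490 mol, so m = 0.006490 × 58.93 = 0.3824 g.
Volume = m/ρ = 0.3824 / 8.9 = 0.04297 cm³.
Thickness = V/A = 0.04297 / 227 = 1.89 × 10⁻⁴ cm = 1.89 μm.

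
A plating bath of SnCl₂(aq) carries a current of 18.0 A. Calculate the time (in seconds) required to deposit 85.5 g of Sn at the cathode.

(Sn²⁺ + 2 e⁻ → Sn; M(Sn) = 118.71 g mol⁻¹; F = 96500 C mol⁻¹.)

7720 s

n(Sn) = m/M = 85.5 / 118.71 = 0.7202 mol.
Each Sn atom requires 2 electrons, so n(e⁻) = 2 × 0.7202 = 1.440 mol.
Q = n(e⁻)·F = 1.440 × 96500 = 139000 C.
t = Q/I = 139000 / 18.00 A = 7723 s.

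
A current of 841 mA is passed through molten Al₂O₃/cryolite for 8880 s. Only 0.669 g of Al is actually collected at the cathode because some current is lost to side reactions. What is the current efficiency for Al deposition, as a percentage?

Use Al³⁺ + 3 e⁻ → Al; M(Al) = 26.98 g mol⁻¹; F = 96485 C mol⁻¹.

Q = I·t = 0.8410 × 8880.0 = 7468 C; n(e⁻) = 7468/96485 = 0.07740 mol.
Theoretical n(Al) = n(e⁻)/3 = 0.02580 mol, i.e. m_theo = 0.02580 × 26.98 = 0.6961 g.
Efficiency = m_actual / m_theo = 0.669 / 0.6961 = 96.1 %.

96.1 %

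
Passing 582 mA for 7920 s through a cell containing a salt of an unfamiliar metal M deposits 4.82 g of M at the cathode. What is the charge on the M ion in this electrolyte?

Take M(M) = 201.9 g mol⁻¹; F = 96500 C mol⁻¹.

+2

Q = I·t = 0.5820 A × 7920.0 s = 4609 C, so n(e⁻) = 4609/96500 = 0.04777 mol.
n(M) deposited = 4.82 / 201.9 = 0.02387 mol.
Electrons per atom = n(e⁻)/n(M) = 0.04777 / 0.02387 = 2.00 ≈ 2, so the ion is M²⁺.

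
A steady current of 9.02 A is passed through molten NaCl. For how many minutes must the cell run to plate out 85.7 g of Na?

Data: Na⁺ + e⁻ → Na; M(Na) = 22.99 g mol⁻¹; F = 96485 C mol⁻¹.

n(Na) = m/M = 85.7 / 22.99 = 3.728 mol.
Each Na atom requires 1 electron, so n(e⁻) = 1 × 3.728 = 3.728 mol.
Q = n(e⁻)·F = 3.728 × 96485 = 359700 C.
t = Q/I = 359700 / 9.020 A = 39870 s = 665 min.

665 min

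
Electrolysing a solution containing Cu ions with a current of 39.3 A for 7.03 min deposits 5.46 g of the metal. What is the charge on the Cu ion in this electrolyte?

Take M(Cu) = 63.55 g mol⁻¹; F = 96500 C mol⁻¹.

+2

Q = I·t = 39.30 A × 421.80 s = 16580 C, so n(e⁻) = 16580/96500 = 0.1718 mol.
n(Cu) deposited = 5.46 / 63.55 = 0.08592 mol.
Electrons per atom = n(e⁻)/n(Cu) = 0.1718 / 0.08592 = 2.00 ≈ 2, so the ion is Cu²⁺.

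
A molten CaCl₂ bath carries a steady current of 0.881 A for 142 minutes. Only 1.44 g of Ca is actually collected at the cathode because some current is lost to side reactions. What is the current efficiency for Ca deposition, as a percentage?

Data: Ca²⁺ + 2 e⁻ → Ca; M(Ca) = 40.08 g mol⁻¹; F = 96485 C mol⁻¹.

Q = I·t = 0.8810 × 8520.0 = 7506 C; n(e⁻) = 7506/96485 = 0.07780 mol.
Theoretical n(Ca) = n(e⁻)/2 = 0.03890 mol, i.e. m_theo = 0.03890 × 40.08 = 1.559 g.
Efficiency = m_actual / m_theo = 1.44 / 1.559 = 92.4 %.

92.4 %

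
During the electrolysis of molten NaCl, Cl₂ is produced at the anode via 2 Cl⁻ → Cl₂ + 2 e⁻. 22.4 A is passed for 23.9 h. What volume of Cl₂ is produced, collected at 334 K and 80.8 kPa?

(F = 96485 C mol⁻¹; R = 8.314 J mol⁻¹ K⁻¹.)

Q = I·t = 22.40 A × 86040 s = 1927000 C.
n(e⁻) = Q/F = 1927000 / 96485 = 19.98 mol.
2 electrons are transferred per Cl₂ molecule, so n(Cl₂) = 19.98 / 2 = 9.988 mol.
V = nRT/P = (9.988 × 8.314 × 334) / (80.8 × 10³ Pa) = 0.343 m³ = 343 L.

343 L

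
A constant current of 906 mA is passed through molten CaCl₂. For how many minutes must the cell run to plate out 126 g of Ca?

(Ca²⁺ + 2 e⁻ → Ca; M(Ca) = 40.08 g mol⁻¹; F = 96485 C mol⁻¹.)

11200 min

n(Ca) = m/M = 126 / 40.08 = 3.144 mol.
Each Ca atom requires 2 electrons, so n(e⁻) = 2 × 3.144 = 6.287 mol.
Q = n(e⁻)·F = 6.287 × 96485 = 606600 C.
t = Q/I = 606600 / 0.9060 A = 669600 s = 11200 min.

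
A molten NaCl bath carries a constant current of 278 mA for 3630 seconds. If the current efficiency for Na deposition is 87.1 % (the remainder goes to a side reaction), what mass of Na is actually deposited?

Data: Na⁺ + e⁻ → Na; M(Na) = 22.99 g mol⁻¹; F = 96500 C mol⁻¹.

0.209 g

Q = I·t = 0.2780 × 3630.0 = 1009 C.
n(e⁻) = 1009/96500 = 0.01046 mol; theoretically n(Na) = 0.01046/1 = 0.01046 mol, m_theo = 0.2404 g.
At 87.1 % efficiency, m_actual = 0.871 × 0.2404 = 0.209 g.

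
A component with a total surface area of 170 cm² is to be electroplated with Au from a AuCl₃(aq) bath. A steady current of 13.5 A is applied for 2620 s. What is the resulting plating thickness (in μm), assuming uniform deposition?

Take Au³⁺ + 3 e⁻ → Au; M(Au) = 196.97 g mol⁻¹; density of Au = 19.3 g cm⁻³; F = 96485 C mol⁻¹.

Q = I·t = 13.50 × 2620.0 = 35370 C; n(e⁻) = 0.3666 mol.
n(Au) = n(e⁻)/3 = 0.1222 mol, so m = 0.1222 × 196.97 = 24.07 g.
Volume = m/ρ = 24.07 / 19.3 = 1.247 cm³.
Thickness = V/A = 1.247 / 170 = 0.00734 cm = 73.4 μm.

73.4 μm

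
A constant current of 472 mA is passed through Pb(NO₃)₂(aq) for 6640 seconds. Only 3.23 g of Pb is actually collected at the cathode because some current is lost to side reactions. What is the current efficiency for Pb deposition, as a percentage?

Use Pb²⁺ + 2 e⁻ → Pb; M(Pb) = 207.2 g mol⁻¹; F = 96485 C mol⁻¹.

96.0 %

Q = I·t = 0.4720 × 6640.0 = 3134 C; n(e⁻) = 3134/96485 = 0.03248 mol.
Theoretical n(Pb) = n(e⁻)/2 = 0.01624 mol, i.e. m_theo = 0.01624 × 207.2 = 3.365 g.
Efficiency = m_actual / m_theo = 3.23 / 3.365 = 96.0 %.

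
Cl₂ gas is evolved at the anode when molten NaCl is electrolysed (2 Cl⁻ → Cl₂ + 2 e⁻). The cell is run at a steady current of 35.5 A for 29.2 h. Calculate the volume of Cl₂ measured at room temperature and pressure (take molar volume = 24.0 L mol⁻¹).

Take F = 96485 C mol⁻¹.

Q = I·t = 35.50 A × 105120 s = 3732000 C.
n(e⁻) = Q/F = 3732000 / 96485 = 38.68 mol.
2 electrons are transferred per Cl₂ molecule, so n(Cl₂) = 38.68 / 2 = 19.34 mol.
V = n × V_m = 19.34 × 24.0 = 464 L.

464 L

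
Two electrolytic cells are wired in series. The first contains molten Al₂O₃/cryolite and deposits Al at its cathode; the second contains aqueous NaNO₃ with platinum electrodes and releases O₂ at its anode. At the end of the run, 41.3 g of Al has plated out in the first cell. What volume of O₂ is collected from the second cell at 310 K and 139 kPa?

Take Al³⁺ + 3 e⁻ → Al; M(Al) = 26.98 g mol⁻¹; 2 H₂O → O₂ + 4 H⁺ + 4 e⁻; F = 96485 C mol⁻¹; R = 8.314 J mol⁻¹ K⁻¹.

n(Al) = 41.3 / 26.98 = 1.531 mol, so n(e⁻) = 3 × 1.531 = 4.592 mol.
The cells are in series, so the same 4.592 mol of electrons passes through the second cell.
2 H₂O → O₂ + 4 H⁺ + 4 e⁻ — 4 mol e⁻ per mol O₂, so n(O₂) = 4.592/4 = 1.148 mol.
V = nRT/P = (1.148 × 8.314 × 310) / (139 × 10³) = 0.0213 m³ = 21.3 L.

21.3 L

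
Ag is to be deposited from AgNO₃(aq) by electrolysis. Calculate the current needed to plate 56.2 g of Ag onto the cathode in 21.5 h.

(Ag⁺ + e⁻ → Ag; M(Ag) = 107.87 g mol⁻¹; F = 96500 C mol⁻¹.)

n(Ag) = 56.2 / 107.87 = 0.5210 mol.
n(e⁻) = 1 × 0.5210 = 0.5210 mol.
Q = n(e⁻)·F = 0.5210 × 96500 = 50280 C.
I = Q/t = 50280 / 77400 s = 0.650 A.

0.650 A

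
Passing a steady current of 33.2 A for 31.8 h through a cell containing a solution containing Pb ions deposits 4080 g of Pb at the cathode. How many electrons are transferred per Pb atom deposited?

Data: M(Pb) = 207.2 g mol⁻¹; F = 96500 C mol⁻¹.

2

Q = I·t = 33.20 A × 114480 s = 3801000 C, so n(e⁻) = 3801000/96500 = 39.39 mol.
n(Pb) deposited = 4080 / 207.2 = 19.69 mol.
Electrons per atom = n(e⁻)/n(Pb) = 39.39 / 19.69 = 2.00 ≈ 2, so the ion is Pb²⁺.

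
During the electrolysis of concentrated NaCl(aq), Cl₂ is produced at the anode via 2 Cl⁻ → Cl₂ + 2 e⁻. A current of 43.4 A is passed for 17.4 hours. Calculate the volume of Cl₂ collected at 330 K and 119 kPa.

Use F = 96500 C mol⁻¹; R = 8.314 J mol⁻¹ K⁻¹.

Q = I·t = 43.40 A × 62640 s = 2719000 C.
n(e⁻) = Q/F = 2719000 / 96500 = 28.17 mol.
2 electrons are transferred per Cl₂ molecule, so n(Cl₂) = 28.17 / 2 = 14.09 mol.
V = nRT/P = (14.09 × 8.314 × 330) / (119 × 10³ Pa) = 0.325 m³ = 325 L.

325 L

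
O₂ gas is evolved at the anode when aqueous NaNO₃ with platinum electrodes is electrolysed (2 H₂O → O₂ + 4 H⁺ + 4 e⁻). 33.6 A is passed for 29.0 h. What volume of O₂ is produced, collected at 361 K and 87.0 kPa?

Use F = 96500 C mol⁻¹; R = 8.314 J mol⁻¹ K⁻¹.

Q = I·t = 33.60 A × 104400 s = 3508000 C.
n(e⁻) = Q/F = 3508000 / 96500 = 36.35 mol.
4 electrons are transferred per O₂ molecule, so n(O₂) = 36.35 / 4 = 9.088 mol.
V = nRT/P = (9.088 × 8.314 × 361) / (87.0 × 10³ Pa) = 0.314 m³ = 314 L.

314 L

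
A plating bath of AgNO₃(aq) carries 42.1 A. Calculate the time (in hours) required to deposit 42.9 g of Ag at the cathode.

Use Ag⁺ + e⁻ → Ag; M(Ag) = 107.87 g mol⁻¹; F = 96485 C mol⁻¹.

0.253 h

n(Ag) = m/M = 42.9 / 107.87 = 0.3977 mol.
Each Ag atom requires 1 electron, so n(e⁻) = 1 × 0.3977 = 0.3977 mol.
Q = n(e⁻)·F = 0.3977 × 96485 = 38370 C.
t = Q/I = 38370 / 42.10 A = 911.5 s = 0.253 h.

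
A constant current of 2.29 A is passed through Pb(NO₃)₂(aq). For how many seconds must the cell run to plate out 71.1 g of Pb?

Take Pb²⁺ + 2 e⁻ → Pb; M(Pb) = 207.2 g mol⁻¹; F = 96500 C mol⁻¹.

28900 s

n(Pb) = m/M = 71.1 / 207.2 = 0.3431 mol.
Each Pb atom requires 2 electrons, so n(e⁻) = 2 × 0.3431 = 0.6863 mol.
Q = n(e⁻)·F = 0.6863 × 96500 = 66230 C.
t = Q/I = 66230 / 2.290 A = 28920 s.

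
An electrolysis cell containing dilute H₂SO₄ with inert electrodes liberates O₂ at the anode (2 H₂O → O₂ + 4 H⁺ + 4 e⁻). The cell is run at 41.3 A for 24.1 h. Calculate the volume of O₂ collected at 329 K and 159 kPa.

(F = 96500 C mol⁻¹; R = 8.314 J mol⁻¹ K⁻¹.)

160 L

Q = I·t = 41.30 A × 86760 s = 3583000 C.
n(e⁻) = Q/F = 3583000 / 96500 = 37.13 mol.
4 electrons are transferred per O₂ molecule, so n(O₂) = 37.13 / 4 = 9.283 mol.
V = nRT/P = (9.283 × 8.314 × 329) / (159 × 10³ Pa) = 0.160 m³ = 160 L.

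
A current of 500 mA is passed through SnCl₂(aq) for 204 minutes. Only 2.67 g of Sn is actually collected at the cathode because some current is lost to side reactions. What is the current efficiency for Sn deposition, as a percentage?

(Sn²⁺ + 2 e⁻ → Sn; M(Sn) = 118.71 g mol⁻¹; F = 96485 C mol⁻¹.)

Q = I·t = 0.5000 × 12240 = 6120 C; n(e⁻) = 6120/96485 = 0.06343 mol.
Theoretical n(Sn) = n(e⁻)/2 = 0.03171 mol, i.e. m_theo = 0.03171 × 118.71 = 3.765 g.
Efficiency = m_actual / m_theo = 2.67 / 3.765 = 70.9 %.

70.9 %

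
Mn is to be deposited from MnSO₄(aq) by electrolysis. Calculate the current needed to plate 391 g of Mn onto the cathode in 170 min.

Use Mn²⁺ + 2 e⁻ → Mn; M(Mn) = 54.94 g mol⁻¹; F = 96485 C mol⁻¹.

n(Mn) = 391 / 54.94 = 7.117 mol.
n(e⁻) = 2 × 7.117 = 14.23 mol.
Q = n(e⁻)·F = 14.23 × 96485 = 1373000 C.
I = Q/t = 1373000 / 10200 s = 135 A.

135 A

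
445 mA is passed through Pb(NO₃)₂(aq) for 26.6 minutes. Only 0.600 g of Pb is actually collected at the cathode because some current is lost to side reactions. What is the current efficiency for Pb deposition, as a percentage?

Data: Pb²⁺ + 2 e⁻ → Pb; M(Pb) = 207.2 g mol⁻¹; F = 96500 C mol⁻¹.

Q = I·t = 0.4450 × 1596.0 = 710.2 C; n(e⁻) = 710.2/96500 = 0.007360 mol.
Theoretical n(Pb) = n(e⁻)/2 = 0.003680 mol, i.e. m_theo = 0.003680 × 207.2 = 0.7625 g.
Efficiency = m_actual / m_theo = 0.600 / 0.7625 = 78.7 %.

78.7 %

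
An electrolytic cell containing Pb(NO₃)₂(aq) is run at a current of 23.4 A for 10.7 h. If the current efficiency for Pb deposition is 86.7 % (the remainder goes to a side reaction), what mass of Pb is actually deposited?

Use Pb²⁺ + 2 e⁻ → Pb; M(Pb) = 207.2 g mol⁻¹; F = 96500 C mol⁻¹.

839 g

Q = I·t = 23.40 × 38520 = 901400 C.
n(e⁻) = 901400/96500 = 9.341 mol; theoretically n(Pb) = 9.341/2 = 4.670 mol, m_theo = 967.7 g.
At 86.7 % efficiency, m_actual = 0.867 × 967.7 = 839 g.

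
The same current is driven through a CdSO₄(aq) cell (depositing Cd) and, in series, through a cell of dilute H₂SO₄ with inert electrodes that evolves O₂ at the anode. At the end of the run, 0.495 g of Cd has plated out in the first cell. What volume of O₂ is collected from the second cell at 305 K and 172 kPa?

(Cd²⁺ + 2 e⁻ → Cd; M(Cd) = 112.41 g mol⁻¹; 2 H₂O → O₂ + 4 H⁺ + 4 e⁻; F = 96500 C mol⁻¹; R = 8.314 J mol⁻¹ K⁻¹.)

n(Cd) = 0.495 / 112.41 = 0.004404 mol, so n(e⁻) = 2 × 0.004404 = 0.008807 mol.
The cells are in series, so the same 0.008807 mol of electrons passes through the second cell.
2 H₂O → O₂ + 4 H⁺ + 4 e⁻ — 4 mol e⁻ per mol O₂, so n(O₂) = 0.008807/4 = 0.002202 mol.
V = nRT/P = (0.002202 × 8.314 × 305) / (172 × 10³) = 3.25 × 10⁻⁵ m³ = 0.0325 L.

0.0325 L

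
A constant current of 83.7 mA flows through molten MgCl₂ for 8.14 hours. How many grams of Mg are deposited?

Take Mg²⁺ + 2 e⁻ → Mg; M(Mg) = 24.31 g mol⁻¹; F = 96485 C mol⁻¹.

Q = I·t = 0.08370 A × 29304 s = 2453 C.
n(e⁻) = Q/F = 2453 / 96485 = 0.02542 mol.
Mg²⁺ + 2 e⁻ → Mg, so n(Mg) = n(e⁻)/2 = 0.01271 mol.
m = n·M = 0.01271 × 24.31 = 0.309 g.

0.309 g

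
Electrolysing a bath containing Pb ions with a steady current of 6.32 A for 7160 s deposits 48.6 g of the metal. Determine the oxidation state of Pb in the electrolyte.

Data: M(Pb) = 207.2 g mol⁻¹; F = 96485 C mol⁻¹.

+2

Q = I·t = 6.320 A × 7160.0 s = 45250 C, so n(e⁻) = 45250/96485 = 0.4690 mol.
n(Pb) deposited = 48.6 / 207.2 = 0.2346 mol.
Electrons per atom = n(e⁻)/n(Pb) = 0.4690 / 0.2346 = 2.00 ≈ 2, so the ion is Pb²⁺.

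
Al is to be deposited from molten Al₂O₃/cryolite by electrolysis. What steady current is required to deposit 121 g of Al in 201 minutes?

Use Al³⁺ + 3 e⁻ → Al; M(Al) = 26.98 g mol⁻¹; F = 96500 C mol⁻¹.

108 A

n(Al) = 121 / 26.98 = 4.485 mol.
n(e⁻) = 3 × 4.485 = 13.45 mol.
Q = n(e⁻)·F = 13.45 × 96500 = 1298000 C.
I = Q/t = 1298000 / 12060 s = 108 A.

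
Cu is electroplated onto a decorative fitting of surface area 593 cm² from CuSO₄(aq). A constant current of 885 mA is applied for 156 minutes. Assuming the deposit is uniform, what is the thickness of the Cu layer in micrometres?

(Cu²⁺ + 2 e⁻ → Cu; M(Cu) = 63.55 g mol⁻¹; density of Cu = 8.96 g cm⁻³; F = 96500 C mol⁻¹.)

Q = I·t = 0.8850 × 9360.0 = 8284 C; n(e⁻) = 0.08584 mol.
n(Cu) = n(e⁻)/2 = 0.04292 mol, so m = 0.04292 × 63.55 = 2.728 g.
Volume = m/ρ = 2.728 / 8.96 = 0.3044 cm³.
Thickness = V/A = 0.3044 / 593 = 5.13 × 10⁻⁴ cm = 5.13 μm.

5.13 μm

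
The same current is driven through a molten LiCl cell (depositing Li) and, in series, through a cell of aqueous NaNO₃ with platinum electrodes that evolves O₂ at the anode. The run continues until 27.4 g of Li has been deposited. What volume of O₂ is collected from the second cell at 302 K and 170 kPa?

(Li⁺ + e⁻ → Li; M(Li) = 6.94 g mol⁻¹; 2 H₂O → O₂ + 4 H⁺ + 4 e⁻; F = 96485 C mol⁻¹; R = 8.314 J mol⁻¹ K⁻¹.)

n(Li) = 27.4 / 6.94 = 3.948 mol, so n(e⁻) = 1 × 3.948 = 3.948 mol.
The cells are in series, so the same 3.948 mol of electrons passes through the second cell.
2 H₂O → O₂ + 4 H⁺ + 4 e⁻ — 4 mol e⁻ per mol O₂, so n(O₂) = 3.948/4 = 0.9870 mol.
V = nRT/P = (0.9870 × 8.314 × 302) / (170 × 10³) = 0.0146 m³ = 14.6 L.

14.6 L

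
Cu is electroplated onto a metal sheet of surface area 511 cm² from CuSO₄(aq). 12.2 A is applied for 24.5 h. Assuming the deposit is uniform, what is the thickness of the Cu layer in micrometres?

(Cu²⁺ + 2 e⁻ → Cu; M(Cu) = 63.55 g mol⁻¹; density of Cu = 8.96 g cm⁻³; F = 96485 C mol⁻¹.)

774 μm

Q = I·t = 12.20 × 88200 = 1076000 C; n(e⁻) = 11.15 mol.
n(Cu) = n(e⁻)/2 = 5.576 mol, so m = 5.576 × 63.55 = 354.4 g.
Volume = m/ρ = 354.4 / 8.96 = 39.55 cm³.
Thickness = V/A = 39.55 / 511 = 0.0774 cm = 774 μm.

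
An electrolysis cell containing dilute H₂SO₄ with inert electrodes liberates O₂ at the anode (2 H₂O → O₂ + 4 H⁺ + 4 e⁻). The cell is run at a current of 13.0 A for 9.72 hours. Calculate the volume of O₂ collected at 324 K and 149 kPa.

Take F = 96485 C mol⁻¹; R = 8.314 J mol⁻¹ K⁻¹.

21.3 L

Q = I·t = 13.00 A × 34992 s = 454900 C.
n(e⁻) = Q/F = 454900 / 96485 = 4.715 mol.
4 electrons are transferred per O₂ molecule, so n(O₂) = 4.715 / 4 = 1.179 mol.
V = nRT/P = (1.179 × 8.314 × 324) / (149 × 10³ Pa) = 0.0213 m³ = 21.3 L.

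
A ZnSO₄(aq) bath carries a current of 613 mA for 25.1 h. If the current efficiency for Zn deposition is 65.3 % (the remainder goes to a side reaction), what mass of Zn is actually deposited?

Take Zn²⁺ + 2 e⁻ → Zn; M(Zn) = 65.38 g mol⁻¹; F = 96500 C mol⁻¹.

Q = I·t = 0.6130 × 90360 = 55390 C.
n(e⁻) = 55390/96500 = 0.5740 mol; theoretically n(Zn) = 0.5740/2 = 0.2870 mol, m_theo = 18.76 g.
At 65.3 % efficiency, m_actual = 0.653 × 18.76 = 12.3 g.

12.3 g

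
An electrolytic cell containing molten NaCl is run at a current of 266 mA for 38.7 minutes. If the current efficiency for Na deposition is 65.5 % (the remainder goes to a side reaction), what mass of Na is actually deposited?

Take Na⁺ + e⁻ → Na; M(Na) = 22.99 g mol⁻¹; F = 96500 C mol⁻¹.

Q = I·t = 0.2660 × 2322.0 = 617.7 C.
n(e⁻) = 617.7/96500 = 0.006401 mol; theoretically n(Na) = 0.006401/1 = 0.006401 mol, m_theo = 0.1471 g.
At 65.5 % efficiency, m_actual = 0.655 × 0.1471 = 0.0964 g.

0.0964 g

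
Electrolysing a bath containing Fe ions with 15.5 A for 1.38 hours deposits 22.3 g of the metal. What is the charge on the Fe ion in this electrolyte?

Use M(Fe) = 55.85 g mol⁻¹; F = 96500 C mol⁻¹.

+2

Q = I·t = 15.50 A × 4968.0 s = 77000 C, so n(e⁻) = 77000/96500 = 0.7980 mol.
n(Fe) deposited = 22.3 / 55.85 = 0.3993 mol.
Electrons per atom = n(e⁻)/n(Fe) = 0.7980 / 0.3993 = 2.00 ≈ 2, so the ion is Fe²⁺.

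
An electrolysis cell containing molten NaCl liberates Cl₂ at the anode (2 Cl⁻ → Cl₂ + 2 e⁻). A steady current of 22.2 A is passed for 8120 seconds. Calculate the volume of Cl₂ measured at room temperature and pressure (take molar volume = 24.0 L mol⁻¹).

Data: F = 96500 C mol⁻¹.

22.4 L

Q = I·t = 22.20 A × 8120.0 s = 180300 C.
n(e⁻) = Q/F = 180300 / 96500 = 1.868 mol.
2 electrons are transferred per Cl₂ molecule, so n(Cl₂) = 1.868 / 2 = 0.9340 mol.
V = n × V_m = 0.9340 × 24.0 = 22.4 L.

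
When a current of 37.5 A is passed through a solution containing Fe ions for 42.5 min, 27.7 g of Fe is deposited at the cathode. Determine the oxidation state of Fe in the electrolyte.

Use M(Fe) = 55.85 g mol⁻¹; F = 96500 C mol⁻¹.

+2

Q = I·t = 37.50 A × 2550.0 s = 95620 C, so n(e⁻) = 95620/96500 = 0.9909 mol.
n(Fe) deposited = 27.7 / 55.85 = 0.4960 mol.
Electrons per atom = n(e⁻)/n(Fe) = 0.9909 / 0.4960 = 2.00 ≈ 2, so the ion is Fe²⁺.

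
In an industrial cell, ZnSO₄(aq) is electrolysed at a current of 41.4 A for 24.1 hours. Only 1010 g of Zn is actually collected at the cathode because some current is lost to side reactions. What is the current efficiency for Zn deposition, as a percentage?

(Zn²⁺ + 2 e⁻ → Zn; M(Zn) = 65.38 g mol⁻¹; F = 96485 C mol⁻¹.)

Q = I·t = 41.40 × 86760 = 3592000 C; n(e⁻) = 3592000/96485 = 37.23 mol.
Theoretical n(Zn) = n(e⁻)/2 = 18.61 mol, i.e. m_theo = 18.61 × 65.38 = 1217 g.
Efficiency = m_actual / m_theo = 1010 / 1217 = 83.0 %.

83.0 %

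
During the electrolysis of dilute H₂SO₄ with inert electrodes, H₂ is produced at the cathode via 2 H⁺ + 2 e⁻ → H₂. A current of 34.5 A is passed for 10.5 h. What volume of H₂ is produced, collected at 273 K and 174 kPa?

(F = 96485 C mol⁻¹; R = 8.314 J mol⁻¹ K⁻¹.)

Q = I·t = 34.50 A × 37800 s = 1304000 C.
n(e⁻) = Q/F = 1304000 / 96485 = 13.52 mol.
2 electrons are transferred per H₂ molecule, so n(H₂) = 13.52 / 2 = 6.758 mol.
V = nRT/P = (6.758 × 8.314 × 273) / (174 × 10³ Pa) = 0.0882 m³ = 88.2 L.

88.2 L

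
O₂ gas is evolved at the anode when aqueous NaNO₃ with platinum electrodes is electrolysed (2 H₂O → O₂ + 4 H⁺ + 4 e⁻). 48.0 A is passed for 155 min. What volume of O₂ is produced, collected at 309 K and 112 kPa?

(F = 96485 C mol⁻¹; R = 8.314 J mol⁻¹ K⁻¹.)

Q = I·t = 48.00 A × 9300.0 s = 446400 C.
n(e⁻) = Q/F = 446400 / 96485 = 4.627 mol.
4 electrons are transferred per O₂ molecule, so n(O₂) = 4.627 / 4 = 1.157 mol.
V = nRT/P = (1.157 × 8.314 × 309) / (112 × 10³ Pa) = 0.0265 m³ = 26.5 L.

26.5 L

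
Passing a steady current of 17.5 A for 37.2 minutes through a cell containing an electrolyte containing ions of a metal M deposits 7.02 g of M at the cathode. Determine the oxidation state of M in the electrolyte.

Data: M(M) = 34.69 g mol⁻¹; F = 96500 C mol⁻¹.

Q = I·t = 17.50 A × 2232.0 s = 39060 C, so n(e⁻) = 39060/96500 = 0.4048 mol.
n(M) deposited = 7.02 / 34.69 = 0.2024 mol.
Electrons per atom = n(e⁻)/n(M) = 0.4048 / 0.2024 = 2.00 ≈ 2, so the ion is M²⁺.

+2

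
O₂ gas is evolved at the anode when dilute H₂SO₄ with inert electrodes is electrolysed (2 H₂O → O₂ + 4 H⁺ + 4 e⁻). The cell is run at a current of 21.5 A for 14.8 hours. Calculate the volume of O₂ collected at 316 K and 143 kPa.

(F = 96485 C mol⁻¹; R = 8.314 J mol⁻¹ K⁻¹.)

54.5 L

Q = I·t = 21.50 A × 53280 s = 1146000 C.
n(e⁻) = Q/F = 1146000 / 96485 = 11.87 mol.
4 electrons are transferred per O₂ molecule, so n(O₂) = 11.87 / 4 = 2.968 mol.
V = nRT/P = (2.968 × 8.314 × 316) / (143 × 10³ Pa) = 0.0545 m³ = 54.5 L.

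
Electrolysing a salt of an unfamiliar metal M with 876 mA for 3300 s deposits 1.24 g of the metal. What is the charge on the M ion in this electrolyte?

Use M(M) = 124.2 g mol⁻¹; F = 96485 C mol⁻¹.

+3

Q = I·t = 0.8760 A × 3300.0 s = 2891 C, so n(e⁻) = 2891/96485 = 0.02996 mol.
n(M) deposited = 1.24 / 124.2 = 0.009984 mol.
Electrons per atom = n(e⁻)/n(M) = 0.02996 / 0.009984 = 3.00 ≈ 3, so the ion is M³⁺.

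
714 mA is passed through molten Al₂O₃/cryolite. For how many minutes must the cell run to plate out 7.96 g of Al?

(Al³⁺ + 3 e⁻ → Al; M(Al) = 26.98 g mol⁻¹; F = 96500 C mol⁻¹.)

1990 min

n(Al) = m/M = 7.96 / 26.98 = 0.2950 mol.
Each Al atom requires 3 electrons, so n(e⁻) = 3 × 0.2950 = 0.8851 mol.
Q = n(e⁻)·F = 0.8851 × 96500 = 85410 C.
t = Q/I = 85410 / 0.7140 A = 119600 s = 1990 min.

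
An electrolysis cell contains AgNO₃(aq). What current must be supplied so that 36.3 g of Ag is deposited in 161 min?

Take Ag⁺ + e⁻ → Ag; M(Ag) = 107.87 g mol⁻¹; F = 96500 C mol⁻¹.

n(Ag) = 36.3 / 107.87 = 0.3365 mol.
n(e⁻) = 1 × 0.3365 = 0.3365 mol.
Q = n(e⁻)·F = 0.3365 × 96500 = 32470 C.
I = Q/t = 32470 / 9660.0 s = 3.36 A.

3.36 A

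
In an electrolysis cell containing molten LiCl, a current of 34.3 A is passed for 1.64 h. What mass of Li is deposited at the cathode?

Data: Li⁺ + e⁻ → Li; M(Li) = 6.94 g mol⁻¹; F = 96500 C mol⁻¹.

Q = I·t = 34.30 A × 5904.0 s = 202500 C.
n(e⁻) = Q/F = 202500 / 96500 = 2.099 mol.
Li⁺ + e⁻ → Li, so n(Li) = n(e⁻)/1 = 2.099 mol.
m = n·M = 2.099 × 6.94 = 14.6 g.

14.6 g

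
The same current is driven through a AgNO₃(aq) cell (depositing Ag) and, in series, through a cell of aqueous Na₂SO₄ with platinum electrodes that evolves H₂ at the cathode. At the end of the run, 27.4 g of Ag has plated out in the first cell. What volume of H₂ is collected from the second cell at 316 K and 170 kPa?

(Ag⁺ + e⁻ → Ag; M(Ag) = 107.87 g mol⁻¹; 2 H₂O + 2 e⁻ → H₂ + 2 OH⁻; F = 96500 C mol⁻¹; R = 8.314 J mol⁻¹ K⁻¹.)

1.96 L

n(Ag) = 27.4 / 107.87 = 0.2540 mol, so n(e⁻) = 1 × 0.2540 = 0.2540 mol.
The cells are in series, so the same 0.2540 mol of electrons passes through the second cell.
2 H₂O + 2 e⁻ → H₂ + 2 OH⁻ — 2 mol e⁻ per mol H₂, so n(H₂) = 0.2540/2 = 0.1270 mol.
V = nRT/P = (0.1270 × 8.314 × 316) / (170 × 10³) = 0.00196 m³ = 1.96 L.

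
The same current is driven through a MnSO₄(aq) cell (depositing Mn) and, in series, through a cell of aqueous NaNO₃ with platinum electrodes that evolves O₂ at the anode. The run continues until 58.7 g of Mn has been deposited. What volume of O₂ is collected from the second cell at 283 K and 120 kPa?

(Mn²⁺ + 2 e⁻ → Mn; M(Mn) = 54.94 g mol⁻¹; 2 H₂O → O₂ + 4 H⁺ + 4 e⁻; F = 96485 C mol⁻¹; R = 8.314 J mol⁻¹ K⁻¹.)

n(Mn) = 58.7 / 54.94 = 1.068 mol, so n(e⁻) = 2 × 1.068 = 2.137 mol.
The cells are in series, so the same 2.137 mol of electrons passes through the second cell.
2 H₂O → O₂ + 4 H⁺ + 4 e⁻ — 4 mol e⁻ per mol O₂, so n(O₂) = 2.137/4 = 0.5342 mol.
V = nRT/P = (0.5342 × 8.314 × 283) / (120 × 10³) = 0.0105 m³ = 10.5 L.

10.5 L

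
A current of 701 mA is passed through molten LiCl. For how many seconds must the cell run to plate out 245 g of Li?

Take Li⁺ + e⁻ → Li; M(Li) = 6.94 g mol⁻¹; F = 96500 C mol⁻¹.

n(Li) = m/M = 245 / 6.94 = 35.30 mol.
Each Li atom requires 1 electron, so n(e⁻) = 1 × 35.30 = 35.30 mol.
Q = n(e⁻)·F = 35.30 × 96500 = 3407000 C.
t = Q/I = 3407000 / 0.7010 A = 4860000 s.

4.86 × 10⁶ s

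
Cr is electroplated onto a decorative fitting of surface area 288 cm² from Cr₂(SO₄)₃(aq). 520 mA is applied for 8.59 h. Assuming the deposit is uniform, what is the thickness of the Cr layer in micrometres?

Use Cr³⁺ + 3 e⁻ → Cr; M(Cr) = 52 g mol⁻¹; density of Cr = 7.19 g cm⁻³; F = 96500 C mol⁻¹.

Q = I·t = 0.5200 × 30924 = 16080 C; n(e⁻) = 0.1666 mol.
n(Cr) = n(e⁻)/3 = 0.05555 mol, so m = 0.05555 × 52 = 2.888 g.
Volume = m/ρ = 2.888 / 7.19 = 0.4017 cm³.
Thickness = V/A = 0.4017 / 288 = 0.00139 cm = 13.9 μm.

13.9 μm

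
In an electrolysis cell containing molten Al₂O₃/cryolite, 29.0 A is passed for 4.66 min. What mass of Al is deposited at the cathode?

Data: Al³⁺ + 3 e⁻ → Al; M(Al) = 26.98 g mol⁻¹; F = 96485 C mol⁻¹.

Q = I·t = 29.00 A × 279.60 s = 8108 C.
n(e⁻) = Q/F = 8108 / 96485 = 0.08404 mol.
Al³⁺ + 3 e⁻ → Al, so n(Al) = n(e⁻)/3 = 0.02801 mol.
m = n·M = 0.02801 × 26.98 = 0.756 g.

0.756 g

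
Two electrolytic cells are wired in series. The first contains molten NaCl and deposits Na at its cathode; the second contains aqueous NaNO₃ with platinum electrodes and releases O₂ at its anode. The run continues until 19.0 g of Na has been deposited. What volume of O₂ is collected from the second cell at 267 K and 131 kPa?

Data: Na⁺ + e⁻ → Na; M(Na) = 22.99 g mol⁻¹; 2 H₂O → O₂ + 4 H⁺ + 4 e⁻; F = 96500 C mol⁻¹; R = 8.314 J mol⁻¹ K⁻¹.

n(Na) = 19.0 / 22.99 = 0.8264 mol, so n(e⁻) = 1 × 0.8264 = 0.8264 mol.
The cells are in series, so the same 0.8264 mol of electrons passes through the second cell.
2 H₂O → O₂ + 4 H⁺ + 4 e⁻ — 4 mol e⁻ per mol O₂, so n(O₂) = 0.8264/4 = 0.2066 mol.
V = nRT/P = (0.2066 × 8.314 × 267) / (131 × 10³) = 0.00350 m³ = 3.50 L.

3.50 L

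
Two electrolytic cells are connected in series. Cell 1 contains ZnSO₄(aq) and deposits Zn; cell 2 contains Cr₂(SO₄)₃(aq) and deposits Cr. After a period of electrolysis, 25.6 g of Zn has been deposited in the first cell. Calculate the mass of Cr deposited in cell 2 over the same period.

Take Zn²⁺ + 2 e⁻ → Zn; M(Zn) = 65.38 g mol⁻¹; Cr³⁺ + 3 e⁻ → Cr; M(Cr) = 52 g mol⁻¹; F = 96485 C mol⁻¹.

13.6 g

n(Zn) = 25.6 / 65.38 = 0.3916 mol.
Since Zn²⁺ + 2 e⁻ → Zn, n(e⁻) passed = 2 × 0.3916 = 0.7831 mol.
Cells in series carry the same charge, so the same 0.7831 mol of electrons passes through cell 2.
Cr³⁺ + 3 e⁻ → Cr, so n(Cr) = 0.7831 / 3 = 0.2610 mol.
m(Cr) = 0.2610 × 52 = 13.6 g.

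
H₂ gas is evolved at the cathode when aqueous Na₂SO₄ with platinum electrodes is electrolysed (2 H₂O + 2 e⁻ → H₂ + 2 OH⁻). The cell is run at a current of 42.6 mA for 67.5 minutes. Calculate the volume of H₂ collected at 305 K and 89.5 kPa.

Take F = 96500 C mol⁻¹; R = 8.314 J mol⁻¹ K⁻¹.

Q = I·t = 0.04260 A × 4050.0 s = 172.5 C.
n(e⁻) = Q/F = 172.5 / 96500 = 0.001788 mol.
2 electrons are transferred per H₂ molecule, so n(H₂) = 0.001788 / 2 = 0.0008939 mol.
V = nRT/P = (0.0008939 × 8.314 × 305) / (89.5 × 10³ Pa) = 2.53 × 10⁻⁵ m³ = 0.0253 L.

0.0253 L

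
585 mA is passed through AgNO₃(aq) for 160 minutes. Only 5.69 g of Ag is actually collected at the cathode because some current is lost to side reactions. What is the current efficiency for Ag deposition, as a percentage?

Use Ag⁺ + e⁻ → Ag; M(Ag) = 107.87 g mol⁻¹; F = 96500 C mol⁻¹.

90.6 %

Q = I·t = 0.5850 × 9600.0 = 5616 C; n(e⁻) = 5616/96500 = 0.05820 mol.
Theoretical n(Ag) = n(e⁻)/1 = 0.05820 mol, i.e. m_theo = 0.05820 × 107.87 = 6.278 g.
Efficiency = m_actual / m_theo = 5.69 / 6.278 = 90.6 %.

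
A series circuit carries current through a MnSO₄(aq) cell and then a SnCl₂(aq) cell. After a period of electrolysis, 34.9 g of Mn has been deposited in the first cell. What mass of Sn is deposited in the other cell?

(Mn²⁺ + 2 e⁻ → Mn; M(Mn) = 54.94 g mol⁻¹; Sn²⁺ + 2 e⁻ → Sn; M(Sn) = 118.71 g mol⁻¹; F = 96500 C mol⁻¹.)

n(Mn) = 34.9 / 54.94 = 0.6352 mol.
Since Mn²⁺ + 2 e⁻ → Mn, n(e⁻) passed = 2 × 0.6352 = 1.270 mol.
Cells in series carry the same charge, so the same 1.270 mol of electrons passes through cell 2.
Sn²⁺ + 2 e⁻ → Sn, so n(Sn) = 1.270 / 2 = 0.6352 mol.
m(Sn) = 0.6352 × 118.71 = 75.4 g.

75.4 g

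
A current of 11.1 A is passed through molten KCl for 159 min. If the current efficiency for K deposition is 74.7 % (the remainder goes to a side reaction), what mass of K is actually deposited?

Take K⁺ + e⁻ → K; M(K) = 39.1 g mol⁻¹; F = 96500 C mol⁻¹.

Q = I·t = 11.10 × 9540.0 = 105900 C.
n(e⁻) = 105900/96500 = 1.097 mol; theoretically n(K) = 1.097/1 = 1.097 mol, m_theo = 42.91 g.
At 74.7 % efficiency, m_actual = 0.747 × 42.91 = 32.1 g.

32.1 g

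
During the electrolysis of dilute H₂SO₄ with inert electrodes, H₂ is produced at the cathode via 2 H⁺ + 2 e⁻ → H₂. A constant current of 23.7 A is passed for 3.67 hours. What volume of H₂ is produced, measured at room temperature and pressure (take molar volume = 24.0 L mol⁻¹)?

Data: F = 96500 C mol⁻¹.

Q = I·t = 23.70 A × 13212 s = 313100 C.
n(e⁻) = Q/F = 313100 / 96500 = 3.245 mol.
2 electrons are transferred per H₂ molecule, so n(H₂) = 3.245 / 2 = 1.622 mol.
V = n × V_m = 1.622 × 24.0 = 38.9 L.

38.9 L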